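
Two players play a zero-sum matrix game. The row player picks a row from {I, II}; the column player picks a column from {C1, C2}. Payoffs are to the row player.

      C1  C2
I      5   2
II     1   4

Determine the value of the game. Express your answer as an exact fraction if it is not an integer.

3

Row minima: I → 2, II → 1; maximin = 2.
Column maxima: C1 → 5, C2 → 4; minimax = 4.
2 ≠ 4, so there is no saddle point; optimal play is mixed.
Let the row player play I with probability p. Expected payoff against C1: 5p + 1(1−p) = 4p + 1; against C2: 2p + 4(1−p) = −2p + 4.
Setting these equal: 4p + 1 = −2p + 4 ⇒ 6p = 3 ⇒ p = 1/2, and the value is (4)·(1/2) + 1 = 3.
For the column player: with q = P(C1), equating I's and II's payoffs gives 3q + 2 = −3q + 4 ⇒ q = 1/3.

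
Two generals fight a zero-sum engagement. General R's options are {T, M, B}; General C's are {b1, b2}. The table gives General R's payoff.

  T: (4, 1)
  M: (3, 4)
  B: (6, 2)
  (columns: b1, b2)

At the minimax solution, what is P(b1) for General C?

Row minima: T → 1, M → 3, B → 2; maximin = 3.
Column maxima: b1 → 6, b2 → 4; minimax = 4.
3 ≠ 4, so there is no saddle point; optimal play is mixed.
T is strictly dominated by B, so General R never plays it.
On the remaining 2×2 (M, B vs b1, b2):
Let General R play M with probability p. Expected payoff against b1: 3p + 6(1−p) = −3p + 6; against b2: 4p + 2(1−p) = 2p + 2.
Setting these equal: −3p + 6 = 2p + 2 ⇒ −5p = -4 ⇒ p = 4/5, and the value is (-3)·(4/5) + 6 = 18/5.
For General C: with q = P(b1), equating M's and B's payoffs gives −q + 4 = 4q + 2 ⇒ q = 2/5.

2/5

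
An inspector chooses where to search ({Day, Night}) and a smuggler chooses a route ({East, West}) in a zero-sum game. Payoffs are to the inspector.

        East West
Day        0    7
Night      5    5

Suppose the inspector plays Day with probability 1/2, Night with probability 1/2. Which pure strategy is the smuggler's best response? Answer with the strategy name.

East

If the smuggler plays East, the inspector's expected payoff is (1/2)·0 + (1/2)·5 = 5/2.
If the smuggler plays West, the inspector's expected payoff is (1/2)·7 + (1/2)·5 = 6.
The smuggler minimizes the inspector's payoff; the smallest is 5/2, so the best response is East.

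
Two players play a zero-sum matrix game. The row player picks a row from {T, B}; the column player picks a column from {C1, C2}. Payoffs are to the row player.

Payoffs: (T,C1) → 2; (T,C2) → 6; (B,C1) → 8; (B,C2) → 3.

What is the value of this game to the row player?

Row minima: T → 2, B → 3; maximin = 3.
Column maxima: C1 → 8, C2 → 6; minimax = 6.
3 ≠ 6, so there is no saddle point; optimal play is mixed.
Let the row player play T with probability p. Expected payoff against C1: 2p + 8(1−p) = −6p + 8; against C2: 6p + 3(1−p) = 3p + 3.
Setting these equal: −6p + 8 = 3p + 3 ⇒ −9p = -5 ⇒ p = 5/9, and the value is (-6)·(5/9) + 8 = 14/3.
For the column player: with q = P(C1), equating T's and B's payoffs gives −4q + 6 = 5q + 3 ⇒ q = 1/3.

14/3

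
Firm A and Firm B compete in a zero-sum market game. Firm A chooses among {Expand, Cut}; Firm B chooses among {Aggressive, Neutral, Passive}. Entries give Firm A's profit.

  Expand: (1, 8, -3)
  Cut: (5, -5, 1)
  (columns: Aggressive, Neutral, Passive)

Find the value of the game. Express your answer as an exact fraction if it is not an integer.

Row minima: Expand → -3, Cut → -5; maximin = -3.
Column maxima: Aggressive → 5, Neutral → 8, Passive → 1; minimax = 1.
-3 ≠ 1, so there is no saddle point; optimal play is mixed.
Aggressive is strictly dominated by Passive (it gives Firm A strictly more in every row), so Firm B never plays it.
On the remaining 2×2 (Expand, Cut vs Neutral, Passive):
Let Firm A play Expand with probability p. Expected payoff against Neutral: 8p + (-5)(1−p) = 13p − 5; against Passive: (-3)p + 1(1−p) = −4p + 1.
Setting these equal: 13p − 5 = −4p + 1 ⇒ 17p = 6 ⇒ p = 6/17, and the value is (13)·(6/17) − 5 = -7/17.
For Firm B: with q = P(Neutral), equating Expand's and Cut's payoffs gives 11q − 3 = −6q + 1 ⇒ q = 4/17.

-7/17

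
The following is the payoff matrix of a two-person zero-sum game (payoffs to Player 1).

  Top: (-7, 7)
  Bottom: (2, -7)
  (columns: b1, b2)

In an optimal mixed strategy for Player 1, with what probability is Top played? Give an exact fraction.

9/23

Row minima: Top → -7, Bottom → -7; maximin = -7.
Column maxima: b1 → 2, b2 → 7; minimax = 2.
-7 ≠ 2, so there is no saddle point; optimal play is mixed.
Let Player 1 play Top with probability p. Expected payoff against b1: (-7)p + 2(1−p) = −9p + 2; against b2: 7p + (-7)(1−p) = 14p − 7.
Setting these equal: −9p + 2 = 14p − 7 ⇒ −23p = -9 ⇒ p = 9/23, and the value is (-9)·(9/23) + 2 = -35/23.
For Player 2: with q = P(b1), equating Top's and Bottom's payoffs gives −14q + 7 = 9q − 7 ⇒ q = 14/23.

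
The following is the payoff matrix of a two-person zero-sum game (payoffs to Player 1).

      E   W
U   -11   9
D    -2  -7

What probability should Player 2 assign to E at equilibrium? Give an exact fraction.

Row minima: U → -11, D → -7; maximin = -7.
Column maxima: E → -2, W → 9; minimax = -2.
-7 ≠ -2, so there is no saddle point; optimal play is mixed.
Let Player 1 play U with probability p. Expected payoff against E: (-11)p + (-2)(1−p) = −9p − 2; against W: 9p + (-7)(1−p) = 16p − 7.
Setting these equal: −9p − 2 = 16p − 7 ⇒ −25p = -5 ⇒ p = 1/5, and the value is (-9)·(1/5) − 2 = -19/5.
For Player 2: with q = P(E), equating U's and D's payoffs gives −20q + 9 = 5q − 7 ⇒ q = 16/25.

16/25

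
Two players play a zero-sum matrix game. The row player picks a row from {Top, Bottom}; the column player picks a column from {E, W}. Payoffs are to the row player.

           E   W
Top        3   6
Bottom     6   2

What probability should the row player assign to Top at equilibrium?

4/7

Row minima: Top → 3, Bottom → 2; maximin = 3.
Column maxima: E → 6, W → 6; minimax = 6.
3 ≠ 6, so there is no saddle point; optimal play is mixed.
Let the row player play Top with probability p. Expected payoff against E: 3p + 6(1−p) = −3p + 6; against W: 6p + 2(1−p) = 4p + 2.
Setting these equal: −3p + 6 = 4p + 2 ⇒ −7p = -4 ⇒ p = 4/7, and the value is (-3)·(4/7) + 6 = 30/7.
For the column player: with q = P(E), equating Top's and Bottom's payoffs gives −3q + 6 = 4q + 2 ⇒ q = 4/7.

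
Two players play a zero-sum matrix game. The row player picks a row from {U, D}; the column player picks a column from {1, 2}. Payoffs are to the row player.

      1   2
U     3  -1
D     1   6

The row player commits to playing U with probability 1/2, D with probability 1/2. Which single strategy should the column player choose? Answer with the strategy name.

1

If the column player plays 1, the row player's expected payoff is (1/2)·3 + (1/2)·1 = 2.
If the column player plays 2, the row player's expected payoff is (1/2)·(-1) + (1/2)·6 = 5/2.
The column player minimizes the row player's payoff; the smallest is 2, so the best response is 1.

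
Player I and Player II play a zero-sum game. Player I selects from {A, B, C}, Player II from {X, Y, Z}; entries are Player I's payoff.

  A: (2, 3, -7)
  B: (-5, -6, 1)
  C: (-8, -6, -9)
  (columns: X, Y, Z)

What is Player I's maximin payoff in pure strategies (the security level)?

-6

Row minima: A → -7, B → -6, C → -9.
The best of these is -6.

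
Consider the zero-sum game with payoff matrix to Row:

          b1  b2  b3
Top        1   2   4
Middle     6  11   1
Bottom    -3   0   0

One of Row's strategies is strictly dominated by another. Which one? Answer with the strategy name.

Top gives a strictly higher payoff than Bottom against every column: 1 > -3, 2 > 0, 4 > 0.
So Bottom is strictly dominated and Row never plays it.

Bottom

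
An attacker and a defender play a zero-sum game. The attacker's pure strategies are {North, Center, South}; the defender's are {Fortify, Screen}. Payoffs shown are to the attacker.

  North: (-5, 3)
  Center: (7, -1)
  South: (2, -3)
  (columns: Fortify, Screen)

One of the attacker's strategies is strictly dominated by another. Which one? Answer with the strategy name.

Center gives a strictly higher payoff than South against every column: 7 > 2, -1 > -3.
So South is strictly dominated and the attacker never plays it.

South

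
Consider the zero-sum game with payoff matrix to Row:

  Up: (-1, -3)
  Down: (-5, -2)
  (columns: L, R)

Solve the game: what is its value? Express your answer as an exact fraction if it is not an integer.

Row minima: Up → -3, Down → -5; maximin = -3.
Column maxima: L → -1, R → -2; minimax = -2.
-3 ≠ -2, so there is no saddle point; optimal play is mixed.
Let Row play Up with probability p. Expected payoff against L: (-1)p + (-5)(1−p) = 4p − 5; against R: (-3)p + (-2)(1−p) = −p − 2.
Setting these equal: 4p − 5 = −p − 2 ⇒ 5p = 3 ⇒ p = 3/5, and the value is (4)·(3/5) − 5 = -13/5.
For Column: with q = P(L), equating Up's and Down's payoffs gives 2q − 3 = −3q − 2 ⇒ q = 1/5.

-13/5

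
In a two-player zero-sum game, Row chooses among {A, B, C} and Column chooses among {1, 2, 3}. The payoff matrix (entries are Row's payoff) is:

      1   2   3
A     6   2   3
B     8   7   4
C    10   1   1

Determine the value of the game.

Row minima: A → 2, B → 4, C → 1; maximin = 4.
Column maxima: 1 → 10, 2 → 7, 3 → 4; minimax = 4.
Since maximin = minimax = 4, there is a saddle point and the value is 4.

4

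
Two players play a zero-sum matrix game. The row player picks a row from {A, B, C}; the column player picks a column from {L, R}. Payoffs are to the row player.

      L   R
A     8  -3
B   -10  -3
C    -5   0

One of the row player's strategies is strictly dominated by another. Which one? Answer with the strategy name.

B

C gives a strictly higher payoff than B against every column: -5 > -10, 0 > -3.
So B is strictly dominated and the row player never plays it.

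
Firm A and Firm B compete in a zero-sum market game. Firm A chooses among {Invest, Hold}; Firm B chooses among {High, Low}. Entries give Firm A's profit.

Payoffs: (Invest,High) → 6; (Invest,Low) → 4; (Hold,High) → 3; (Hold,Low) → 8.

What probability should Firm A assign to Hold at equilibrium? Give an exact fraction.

2/7

Row minima: Invest → 4, Hold → 3; maximin = 4.
Column maxima: High → 6, Low → 8; minimax = 6.
4 ≠ 6, so there is no saddle point; optimal play is mixed.
Let Firm A play Invest with probability p. Expected payoff against High: 6p + 3(1−p) = 3p + 3; against Low: 4p + 8(1−p) = −4p + 8.
Setting these equal: 3p + 3 = −4p + 8 ⇒ 7p = 5 ⇒ p = 5/7, and the value is (3)·(5/7) + 3 = 36/7.
For Firm B: with q = P(High), equating Invest's and Hold's payoffs gives 2q + 4 = −5q + 8 ⇒ q = 4/7.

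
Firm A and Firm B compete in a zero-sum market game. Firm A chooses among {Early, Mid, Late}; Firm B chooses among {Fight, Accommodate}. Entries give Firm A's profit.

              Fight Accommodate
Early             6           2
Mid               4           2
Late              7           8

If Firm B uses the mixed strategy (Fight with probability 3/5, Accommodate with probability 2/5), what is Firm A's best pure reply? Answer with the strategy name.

Expected payoff of Early: (3/5)·6 + (2/5)·2 = 22/5.
Expected payoff of Mid: (3/5)·4 + (2/5)·2 = 16/5.
Expected payoff of Late: (3/5)·7 + (2/5)·8 = 37/5.
The largest is 37/5, so Firm A's best response is Late.

Late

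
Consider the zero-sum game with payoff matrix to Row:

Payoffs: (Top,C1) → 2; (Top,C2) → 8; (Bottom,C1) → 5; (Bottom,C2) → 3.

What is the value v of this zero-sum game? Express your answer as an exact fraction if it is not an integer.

Row minima: Top → 2, Bottom → 3; maximin = 3.
Column maxima: C1 → 5, C2 → 8; minimax = 5.
3 ≠ 5, so there is no saddle point; optimal play is mixed.
Let Row play Top with probability p. Expected payoff against C1: 2p + 5(1−p) = −3p + 5; against C2: 8p + 3(1−p) = 5p + 3.
Setting these equal: −3p + 5 = 5p + 3 ⇒ −8p = -2 ⇒ p = 1/4, and the value is (-3)·(1/4) + 5 = 17/4.
For Column: with q = P(C1), equating Top's and Bottom's payoffs gives −6q + 8 = 2q + 3 ⇒ q = 5/8.

17/4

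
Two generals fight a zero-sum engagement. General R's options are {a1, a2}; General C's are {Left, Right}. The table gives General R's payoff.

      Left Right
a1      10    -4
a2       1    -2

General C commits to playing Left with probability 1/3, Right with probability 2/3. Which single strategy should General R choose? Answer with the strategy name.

a1

Expected payoff of a1: (1/3)·10 + (2/3)·(-4) = 2/3.
Expected payoff of a2: (1/3)·1 + (2/3)·(-2) = -1.
The largest is 2/3, so General R's best response is a1.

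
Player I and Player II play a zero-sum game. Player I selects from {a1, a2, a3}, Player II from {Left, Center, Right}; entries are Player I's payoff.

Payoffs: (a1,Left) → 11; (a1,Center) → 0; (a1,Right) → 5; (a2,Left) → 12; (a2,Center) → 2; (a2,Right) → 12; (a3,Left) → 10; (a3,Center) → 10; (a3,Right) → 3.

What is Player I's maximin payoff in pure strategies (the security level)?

3

Row minima: a1 → 0, a2 → 2, a3 → 3.
The best of these is 3.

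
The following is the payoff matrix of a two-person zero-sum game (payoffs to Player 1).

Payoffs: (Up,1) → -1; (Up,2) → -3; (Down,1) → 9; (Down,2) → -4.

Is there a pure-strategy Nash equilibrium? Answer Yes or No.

Row minima: Up → -3, Down → -4; maximin = -3.
Column maxima: 1 → 9, 2 → -3; minimax = -3.
maximin = minimax = -3, so a saddle point exists.

Yes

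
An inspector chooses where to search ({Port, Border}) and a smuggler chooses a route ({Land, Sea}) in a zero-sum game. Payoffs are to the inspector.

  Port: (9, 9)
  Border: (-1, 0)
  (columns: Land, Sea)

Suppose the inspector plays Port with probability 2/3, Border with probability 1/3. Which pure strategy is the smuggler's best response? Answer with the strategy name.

Land

If the smuggler plays Land, the inspector's expected payoff is (2/3)·9 + (1/3)·(-1) = 17/3.
If the smuggler plays Sea, the inspector's expected payoff is (2/3)·9 + (1/3)·0 = 6.
The smuggler minimizes the inspector's payoff; the smallest is 17/3, so the best response is Land.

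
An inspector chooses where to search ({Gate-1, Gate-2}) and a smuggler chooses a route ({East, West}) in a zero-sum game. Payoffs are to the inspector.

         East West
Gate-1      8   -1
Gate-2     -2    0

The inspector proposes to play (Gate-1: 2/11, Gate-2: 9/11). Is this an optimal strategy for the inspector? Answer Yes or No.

Against East this mix gives (2/11)·8 + (9/11)·(-2) = -2/11.
Against West this mix gives (2/11)·(-1) + (9/11)·0 = -2/11.
All of the smuggler's active replies (East, West) yield -2/11, and no column does worse for the inspector. The mix makes the smuggler indifferent and guarantees -2/11, so it is optimal.

Yes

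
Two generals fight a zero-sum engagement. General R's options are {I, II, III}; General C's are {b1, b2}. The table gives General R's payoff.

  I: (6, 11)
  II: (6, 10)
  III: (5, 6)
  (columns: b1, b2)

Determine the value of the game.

6

Row minima: I → 6, II → 6, III → 5; maximin = 6.
Column maxima: b1 → 6, b2 → 11; minimax = 6.
Since maximin = minimax = 6, there is a saddle point and the value is 6.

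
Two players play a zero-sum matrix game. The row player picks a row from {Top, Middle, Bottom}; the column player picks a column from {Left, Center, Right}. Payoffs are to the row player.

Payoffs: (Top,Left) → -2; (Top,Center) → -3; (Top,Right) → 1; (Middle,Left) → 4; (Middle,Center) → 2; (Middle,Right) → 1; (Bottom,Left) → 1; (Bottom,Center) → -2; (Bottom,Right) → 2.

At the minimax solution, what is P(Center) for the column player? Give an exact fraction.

1/5

Row minima: Top → -3, Middle → 1, Bottom → -2; maximin = 1.
Column maxima: Left → 4, Center → 2, Right → 2; minimax = 2.
1 ≠ 2, so there is no saddle point; optimal play is mixed.
Top is strictly dominated by Bottom, so the row player never plays it.
Left is strictly dominated by Center (it gives the row player strictly more in every row), so the column player never plays it.
On the remaining 2×2 (Middle, Bottom vs Center, Right):
Let the row player play Middle with probability p. Expected payoff against Center: 2p + (-2)(1−p) = 4p − 2; against Right: 1p + 2(1−p) = −p + 2.
Setting these equal: 4p − 2 = −p + 2 ⇒ 5p = 4 ⇒ p = 4/5, and the value is (4)·(4/5) − 2 = 6/5.
For the column player: with q = P(Center), equating Middle's and Bottom's payoffs gives q + 1 = −4q + 2 ⇒ q = 1/5.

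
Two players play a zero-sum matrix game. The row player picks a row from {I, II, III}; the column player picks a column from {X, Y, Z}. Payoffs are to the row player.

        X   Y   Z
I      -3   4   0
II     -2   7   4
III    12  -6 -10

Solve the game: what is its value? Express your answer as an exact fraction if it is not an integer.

1

Row minima: I → -3, II → -2, III → -10; maximin = -2.
Column maxima: X → 12, Y → 7, Z → 4; minimax = 4.
-2 ≠ 4, so there is no saddle point; optimal play is mixed.
I is strictly dominated by II, so the row player never plays it.
Y is strictly dominated by Z (it gives the row player strictly more in every row), so the column player never plays it.
On the remaining 2×2 (II, III vs X, Z):
Let the row player play II with probability p. Expected payoff against X: (-2)p + 12(1−p) = −14p + 12; against Z: 4p + (-10)(1−p) = 14p − 10.
Setting these equal: −14p + 12 = 14p − 10 ⇒ −28p = -22 ⇒ p = 11/14, and the value is (-14)·(11/14) + 12 = 1.
For the column player: with q = P(X), equating II's and III's payoffs gives −6q + 4 = 22q − 10 ⇒ q = 1/2.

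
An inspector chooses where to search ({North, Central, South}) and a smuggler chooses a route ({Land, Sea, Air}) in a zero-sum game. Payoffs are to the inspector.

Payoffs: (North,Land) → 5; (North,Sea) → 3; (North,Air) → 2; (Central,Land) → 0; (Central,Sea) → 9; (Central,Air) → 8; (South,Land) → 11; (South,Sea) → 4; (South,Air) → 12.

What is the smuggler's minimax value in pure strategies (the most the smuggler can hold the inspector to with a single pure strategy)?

Column maxima: Land → 11, Sea → 9, Air → 12.
The smallest of these is 9.

9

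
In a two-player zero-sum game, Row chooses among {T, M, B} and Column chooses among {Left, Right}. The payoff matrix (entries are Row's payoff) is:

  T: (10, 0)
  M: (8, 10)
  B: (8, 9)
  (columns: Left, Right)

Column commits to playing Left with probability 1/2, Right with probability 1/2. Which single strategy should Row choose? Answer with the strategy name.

M

Expected payoff of T: (1/2)·10 + (1/2)·0 = 5.
Expected payoff of M: (1/2)·8 + (1/2)·10 = 9.
Expected payoff of B: (1/2)·8 + (1/2)·9 = 17/2.
The largest is 9, so Row's best response is M.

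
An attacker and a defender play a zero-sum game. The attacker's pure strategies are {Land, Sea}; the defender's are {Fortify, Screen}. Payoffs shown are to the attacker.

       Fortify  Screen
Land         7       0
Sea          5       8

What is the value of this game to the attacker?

28/5

Row minima: Land → 0, Sea → 5; maximin = 5.
Column maxima: Fortify → 7, Screen → 8; minimax = 7.
5 ≠ 7, so there is no saddle point; optimal play is mixed.
Let the attacker play Land with probability p. Expected payoff against Fortify: 7p + 5(1−p) = 2p + 5; against Screen: 0p + 8(1−p) = −8p + 8.
Setting these equal: 2p + 5 = −8p + 8 ⇒ 10p = 3 ⇒ p = 3/10, and the value is (2)·(3/10) + 5 = 28/5.
For the defender: with q = P(Fortify), equating Land's and Sea's payoffs gives 7q = −3q + 8 ⇒ q = 4/5.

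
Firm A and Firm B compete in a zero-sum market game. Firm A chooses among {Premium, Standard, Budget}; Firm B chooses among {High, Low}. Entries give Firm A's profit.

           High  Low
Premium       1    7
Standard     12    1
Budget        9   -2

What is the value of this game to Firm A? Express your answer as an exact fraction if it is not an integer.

83/17

Row minima: Premium → 1, Standard → 1, Budget → -2; maximin = 1.
Column maxima: High → 12, Low → 7; minimax = 7.
1 ≠ 7, so there is no saddle point; optimal play is mixed.
Budget is strictly dominated by Standard, so Firm A never plays it.
On the remaining 2×2 (Premium, Standard vs High, Low):
Let Firm A play Premium with probability p. Expected payoff against High: 1p + 12(1−p) = −11p + 12; against Low: 7p + 1(1−p) = 6p + 1.
Setting these equal: −11p + 12 = 6p + 1 ⇒ −17p = -11 ⇒ p = 11/17, and the value is (-11)·(11/17) + 12 = 83/17.
For Firm B: with q = P(High), equating Premium's and Standard's payoffs gives −6q + 7 = 11q + 1 ⇒ q = 6/17.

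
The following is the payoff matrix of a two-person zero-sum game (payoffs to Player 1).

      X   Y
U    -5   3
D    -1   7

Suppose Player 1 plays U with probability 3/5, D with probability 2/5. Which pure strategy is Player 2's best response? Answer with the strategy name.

If Player 2 plays X, Player 1's expected payoff is (3/5)·(-5) + (2/5)·(-1) = -17/5.
If Player 2 plays Y, Player 1's expected payoff is (3/5)·3 + (2/5)·7 = 23/5.
Player 2 minimizes Player 1's payoff; the smallest is -17/5, so the best response is X.

X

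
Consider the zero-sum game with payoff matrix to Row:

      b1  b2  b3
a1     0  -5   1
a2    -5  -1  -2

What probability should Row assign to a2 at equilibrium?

Row minima: a1 → -5, a2 → -5; maximin = -5.
Column maxima: b1 → 0, b2 → -1, b3 → 1; minimax = -1.
-5 ≠ -1, so there is no saddle point; optimal play is mixed.
b3 is strictly dominated by b1 (it gives Row strictly more in every row), so Column never plays it.
On the remaining 2×2 (a1, a2 vs b1, b2):
Let Row play a1 with probability p. Expected payoff against b1: 0p + (-5)(1−p) = 5p − 5; against b2: (-5)p + (-1)(1−p) = −4p − 1.
Setting these equal: 5p − 5 = −4p − 1 ⇒ 9p = 4 ⇒ p = 4/9, and the value is (5)·(4/9) − 5 = -25/9.
For Column: with q = P(b1), equating a1's and a2's payoffs gives 5q − 5 = −4q − 1 ⇒ q = 4/9.

5/9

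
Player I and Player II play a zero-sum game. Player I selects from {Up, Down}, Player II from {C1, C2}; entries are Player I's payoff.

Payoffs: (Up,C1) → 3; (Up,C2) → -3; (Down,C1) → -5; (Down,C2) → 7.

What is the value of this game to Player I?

1/3

Row minima: Up → -3, Down → -5; maximin = -3.
Column maxima: C1 → 3, C2 → 7; minimax = 3.
-3 ≠ 3, so there is no saddle point; optimal play is mixed.
Let Player I play Up with probability p. Expected payoff against C1: 3p + (-5)(1−p) = 8p − 5; against C2: (-3)p + 7(1−p) = −10p + 7.
Setting these equal: 8p − 5 = −10p + 7 ⇒ 18p = 12 ⇒ p = 2/3, and the value is (8)·(2/3) − 5 = 1/3.
For Player II: with q = P(C1), equating Up's and Down's payoffs gives 6q − 3 = −12q + 7 ⇒ q = 5/9.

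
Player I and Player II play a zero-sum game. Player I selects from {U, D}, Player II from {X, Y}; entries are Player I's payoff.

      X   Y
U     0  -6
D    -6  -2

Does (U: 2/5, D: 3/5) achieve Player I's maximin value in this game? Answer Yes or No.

Against X this mix gives (2/5)·0 + (3/5)·(-6) = -18/5.
Against Y this mix gives (2/5)·(-6) + (3/5)·(-2) = -18/5.
All of Player II's active replies (X, Y) yield -18/5, and no column does worse for Player I. The mix makes Player II indifferent and guarantees -18/5, so it is optimal.

Yes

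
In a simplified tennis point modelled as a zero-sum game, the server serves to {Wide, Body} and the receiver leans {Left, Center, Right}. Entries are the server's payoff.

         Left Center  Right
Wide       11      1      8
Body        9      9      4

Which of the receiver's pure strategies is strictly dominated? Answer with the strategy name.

Left

Right holds the server's payoff strictly below Left in every row: 8 < 11, 4 < 9.
So Left is strictly dominated for the receiver.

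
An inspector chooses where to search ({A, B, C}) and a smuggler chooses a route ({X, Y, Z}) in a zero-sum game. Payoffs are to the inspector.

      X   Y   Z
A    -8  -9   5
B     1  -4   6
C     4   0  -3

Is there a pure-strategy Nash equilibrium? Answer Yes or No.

Row minima: A → -9, B → -4, C → -3; maximin = -3.
Column maxima: X → 4, Y → 0, Z → 6; minimax = 0.
-3 ≠ 0, so no pure-strategy equilibrium exists.

No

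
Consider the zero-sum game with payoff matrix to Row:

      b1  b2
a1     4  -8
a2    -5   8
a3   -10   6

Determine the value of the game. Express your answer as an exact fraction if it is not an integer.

-8/25

Row minima: a1 → -8, a2 → -5, a3 → -10; maximin = -5.
Column maxima: b1 → 4, b2 → 8; minimax = 4.
-5 ≠ 4, so there is no saddle point; optimal play is mixed.
a3 is strictly dominated by a2, so Row never plays it.
On the remaining 2×2 (a1, a2 vs b1, b2):
Let Row play a1 with probability p. Expected payoff against b1: 4p + (-5)(1−p) = 9p − 5; against b2: (-8)p + 8(1−p) = −16p + 8.
Setting these equal: 9p − 5 = −16p + 8 ⇒ 25p = 13 ⇒ p = 13/25, and the value is (9)·(13/25) − 5 = -8/25.
For Column: with q = P(b1), equating a1's and a2's payoffs gives 12q − 8 = −13q + 8 ⇒ q = 16/25.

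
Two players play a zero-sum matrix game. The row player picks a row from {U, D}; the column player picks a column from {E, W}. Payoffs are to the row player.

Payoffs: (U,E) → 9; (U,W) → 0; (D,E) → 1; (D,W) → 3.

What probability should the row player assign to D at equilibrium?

9/11

Row minima: U → 0, D → 1; maximin = 1.
Column maxima: E → 9, W → 3; minimax = 3.
1 ≠ 3, so there is no saddle point; optimal play is mixed.
Let the row player play U with probability p. Expected payoff against E: 9p + 1(1−p) = 8p + 1; against W: 0p + 3(1−p) = −3p + 3.
Setting these equal: 8p + 1 = −3p + 3 ⇒ 11p = 2 ⇒ p = 2/11, and the value is (8)·(2/11) + 1 = 27/11.
For the column player: with q = P(E), equating U's and D's payoffs gives 9q = −2q + 3 ⇒ q = 3/11.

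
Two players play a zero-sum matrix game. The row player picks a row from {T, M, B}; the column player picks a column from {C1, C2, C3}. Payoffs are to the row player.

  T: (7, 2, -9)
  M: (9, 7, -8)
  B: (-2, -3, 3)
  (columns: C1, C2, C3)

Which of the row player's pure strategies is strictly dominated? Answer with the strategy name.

M gives a strictly higher payoff than T against every column: 9 > 7, 7 > 2, -8 > -9.
So T is strictly dominated and the row player never plays it.

T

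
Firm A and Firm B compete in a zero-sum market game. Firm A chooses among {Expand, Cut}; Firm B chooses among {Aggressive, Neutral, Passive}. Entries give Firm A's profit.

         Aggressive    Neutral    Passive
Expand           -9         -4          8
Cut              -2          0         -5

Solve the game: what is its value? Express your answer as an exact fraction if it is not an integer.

-61/20

Row minima: Expand → -9, Cut → -5; maximin = -5.
Column maxima: Aggressive → -2, Neutral → 0, Passive → 8; minimax = -2.
-5 ≠ -2, so there is no saddle point; optimal play is mixed.
Neutral is strictly dominated by Aggressive (it gives Firm A strictly more in every row), so Firm B never plays it.
On the remaining 2×2 (Expand, Cut vs Aggressive, Passive):
Let Firm A play Expand with probability p. Expected payoff against Aggressive: (-9)p + (-2)(1−p) = −7p − 2; against Passive: 8p + (-5)(1−p) = 13p − 5.
Setting these equal: −7p − 2 = 13p − 5 ⇒ −20p = -3 ⇒ p = 3/20, and the value is (-7)·(3/20) − 2 = -61/20.
For Firm B: with q = P(Aggressive), equating Expand's and Cut's payoffs gives −17q + 8 = 3q − 5 ⇒ q = 13/20.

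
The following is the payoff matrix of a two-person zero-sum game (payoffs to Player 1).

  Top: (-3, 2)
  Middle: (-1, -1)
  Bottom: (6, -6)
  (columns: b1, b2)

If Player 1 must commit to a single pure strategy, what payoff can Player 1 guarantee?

-1

Row minima: Top → -3, Middle → -1, Bottom → -6.
The best of these is -1.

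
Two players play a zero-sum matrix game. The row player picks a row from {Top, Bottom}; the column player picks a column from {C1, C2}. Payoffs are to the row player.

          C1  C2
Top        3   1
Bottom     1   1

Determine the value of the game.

1

Row minima: Top → 1, Bottom → 1; maximin = 1.
Column maxima: C1 → 3, C2 → 1; minimax = 1.
Since maximin = minimax = 1, there is a saddle point and the value is 1.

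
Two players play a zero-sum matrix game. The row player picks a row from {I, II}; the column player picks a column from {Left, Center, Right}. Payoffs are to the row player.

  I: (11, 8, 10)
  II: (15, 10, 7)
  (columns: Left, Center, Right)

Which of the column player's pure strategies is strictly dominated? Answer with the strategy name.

Left

Center holds the row player's payoff strictly below Left in every row: 8 < 11, 10 < 15.
So Left is strictly dominated for the column player.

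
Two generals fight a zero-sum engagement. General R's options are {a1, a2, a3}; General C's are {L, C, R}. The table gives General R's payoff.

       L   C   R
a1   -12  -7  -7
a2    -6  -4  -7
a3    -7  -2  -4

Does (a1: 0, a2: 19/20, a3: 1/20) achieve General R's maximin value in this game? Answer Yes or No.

Against L this mix gives (19/20)·(-6) + (1/20)·(-7) = -121/20.
Against C this mix gives (19/20)·(-4) + (1/20)·(-2) = -39/10.
Against R this mix gives (19/20)·(-7) + (1/20)·(-4) = -137/20.
General C will play R, holding General R to -137/20. Shifting weight toward the row that does better against R would raise this floor (the equalizing mix achieves -25/4 against both R and L), so the proposed strategy is not optimal.

No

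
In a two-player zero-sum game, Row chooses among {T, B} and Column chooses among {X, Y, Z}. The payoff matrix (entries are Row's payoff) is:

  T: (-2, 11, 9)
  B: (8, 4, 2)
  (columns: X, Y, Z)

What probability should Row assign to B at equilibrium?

Row minima: T → -2, B → 2; maximin = 2.
Column maxima: X → 8, Y → 11, Z → 9; minimax = 8.
2 ≠ 8, so there is no saddle point; optimal play is mixed.
Y is strictly dominated by Z (it gives Row strictly more in every row), so Column never plays it.
On the remaining 2×2 (T, B vs X, Z):
Let Row play T with probability p. Expected payoff against X: (-2)p + 8(1−p) = −10p + 8; against Z: 9p + 2(1−p) = 7p + 2.
Setting these equal: −10p + 8 = 7p + 2 ⇒ −17p = -6 ⇒ p = 6/17, and the value is (-10)·(6/17) + 8 = 76/17.
For Column: with q = P(X), equating T's and B's payoffs gives −11q + 9 = 6q + 2 ⇒ q = 7/17.

11/17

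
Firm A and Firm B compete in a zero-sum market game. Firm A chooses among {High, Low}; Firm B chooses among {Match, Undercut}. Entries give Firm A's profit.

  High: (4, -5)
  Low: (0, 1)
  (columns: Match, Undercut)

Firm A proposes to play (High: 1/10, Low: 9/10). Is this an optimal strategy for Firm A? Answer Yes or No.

Against Match this mix gives (1/10)·4 + (9/10)·0 = 2/5.
Against Undercut this mix gives (1/10)·(-5) + (9/10)·1 = 2/5.
All of Firm B's active replies (Match, Undercut) yield 2/5, and no column does worse for Firm A. The mix makes Firm B indifferent and guarantees 2/5, so it is optimal.

Yes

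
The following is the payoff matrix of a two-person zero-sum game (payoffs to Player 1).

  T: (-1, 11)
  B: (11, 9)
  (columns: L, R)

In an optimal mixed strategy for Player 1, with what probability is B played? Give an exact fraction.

6/7

Row minima: T → -1, B → 9; maximin = 9.
Column maxima: L → 11, R → 11; minimax = 11.
9 ≠ 11, so there is no saddle point; optimal play is mixed.
Let Player 1 play T with probability p. Expected payoff against L: (-1)p + 11(1−p) = −12p + 11; against R: 11p + 9(1−p) = 2p + 9.
Setting these equal: −12p + 11 = 2p + 9 ⇒ −14p = -2 ⇒ p = 1/7, and the value is (-12)·(1/7) + 11 = 65/7.
For Player 2: with q = P(L), equating T's and B's payoffs gives −12q + 11 = 2q + 9 ⇒ q = 1/7.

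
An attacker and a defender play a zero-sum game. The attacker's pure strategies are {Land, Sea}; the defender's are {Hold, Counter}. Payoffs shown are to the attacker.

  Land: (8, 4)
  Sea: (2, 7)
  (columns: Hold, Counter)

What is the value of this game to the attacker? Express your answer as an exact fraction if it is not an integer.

Row minima: Land → 4, Sea → 2; maximin = 4.
Column maxima: Hold → 8, Counter → 7; minimax = 7.
4 ≠ 7, so there is no saddle point; optimal play is mixed.
Let the attacker play Land with probability p. Expected payoff against Hold: 8p + 2(1−p) = 6p + 2; against Counter: 4p + 7(1−p) = −3p + 7.
Setting these equal: 6p + 2 = −3p + 7 ⇒ 9p = 5 ⇒ p = 5/9, and the value is (6)·(5/9) + 2 = 16/3.
For the defender: with q = P(Hold), equating Land's and Sea's payoffs gives 4q + 4 = −5q + 7 ⇒ q = 1/3.

16/3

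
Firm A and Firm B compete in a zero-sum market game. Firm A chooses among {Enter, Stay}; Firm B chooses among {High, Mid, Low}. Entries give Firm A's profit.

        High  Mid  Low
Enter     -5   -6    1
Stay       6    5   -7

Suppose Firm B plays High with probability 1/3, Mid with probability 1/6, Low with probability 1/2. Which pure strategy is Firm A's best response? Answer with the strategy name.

Expected payoff of Enter: (1/3)·(-5) + (1/6)·(-6) + (1/2)·1 = -13/6.
Expected payoff of Stay: (1/3)·6 + (1/6)·5 + (1/2)·(-7) = -2/3.
The largest is -2/3, so Firm A's best response is Stay.

Stay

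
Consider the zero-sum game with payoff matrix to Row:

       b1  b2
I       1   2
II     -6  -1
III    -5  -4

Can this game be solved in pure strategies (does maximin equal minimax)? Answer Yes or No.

Row minima: I → 1, II → -6, III → -5; maximin = 1.
Column maxima: b1 → 1, b2 → 2; minimax = 1.
maximin = minimax = 1, so a saddle point exists.

Yes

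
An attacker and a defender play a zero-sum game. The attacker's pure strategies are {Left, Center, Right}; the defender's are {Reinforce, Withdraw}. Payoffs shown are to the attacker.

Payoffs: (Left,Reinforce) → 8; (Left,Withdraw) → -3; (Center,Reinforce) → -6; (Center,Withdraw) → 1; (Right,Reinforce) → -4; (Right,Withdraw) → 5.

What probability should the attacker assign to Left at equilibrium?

Row minima: Left → -3, Center → -6, Right → -4; maximin = -3.
Column maxima: Reinforce → 8, Withdraw → 5; minimax = 5.
-3 ≠ 5, so there is no saddle point; optimal play is mixed.
Center is strictly dominated by Right, so the attacker never plays it.
On the remaining 2×2 (Left, Right vs Reinforce, Withdraw):
Let the attacker play Left with probability p. Expected payoff against Reinforce: 8p + (-4)(1−p) = 12p − 4; against Withdraw: (-3)p + 5(1−p) = −8p + 5.
Setting these equal: 12p − 4 = −8p + 5 ⇒ 20p = 9 ⇒ p = 9/20, and the value is (12)·(9/20) − 4 = 7/5.
For the defender: with q = P(Reinforce), equating Left's and Right's payoffs gives 11q − 3 = −9q + 5 ⇒ q = 2/5.

9/20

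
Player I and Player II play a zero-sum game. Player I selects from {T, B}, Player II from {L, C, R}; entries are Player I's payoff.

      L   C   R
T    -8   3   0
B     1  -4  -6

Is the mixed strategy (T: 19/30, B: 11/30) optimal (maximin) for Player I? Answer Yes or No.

No

Against L this mix gives (19/30)·(-8) + (11/30)·1 = -47/10.
Against C this mix gives (19/30)·3 + (11/30)·(-4) = 13/30.
Against R this mix gives (19/30)·0 + (11/30)·(-6) = -11/5.
Player II will play L, holding Player I to -47/10. Shifting weight toward the row that does better against L would raise this floor (the equalizing mix achieves -16/5 against both L and R), so the proposed strategy is not optimal.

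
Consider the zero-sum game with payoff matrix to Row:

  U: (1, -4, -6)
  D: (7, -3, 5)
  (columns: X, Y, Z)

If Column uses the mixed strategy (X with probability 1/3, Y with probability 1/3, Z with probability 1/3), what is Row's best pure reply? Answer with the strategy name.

Expected payoff of U: (1/3)·1 + (1/3)·(-4) + (1/3)·(-6) = -3.
Expected payoff of D: (1/3)·7 + (1/3)·(-3) + (1/3)·5 = 3.
The largest is 3, so Row's best response is D.

D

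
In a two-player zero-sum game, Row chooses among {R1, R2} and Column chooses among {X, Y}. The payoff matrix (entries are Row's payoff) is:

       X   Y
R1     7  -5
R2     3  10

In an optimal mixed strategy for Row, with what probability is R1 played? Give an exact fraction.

Row minima: R1 → -5, R2 → 3; maximin = 3.
Column maxima: X → 7, Y → 10; minimax = 7.
3 ≠ 7, so there is no saddle point; optimal play is mixed.
Let Row play R1 with probability p. Expected payoff against X: 7p + 3(1−p) = 4p + 3; against Y: (-5)p + 10(1−p) = −15p + 10.
Setting these equal: 4p + 3 = −15p + 10 ⇒ 19p = 7 ⇒ p = 7/19, and the value is (4)·(7/19) + 3 = 85/19.
For Column: with q = P(X), equating R1's and R2's payoffs gives 12q − 5 = −7q + 10 ⇒ q = 15/19.

7/19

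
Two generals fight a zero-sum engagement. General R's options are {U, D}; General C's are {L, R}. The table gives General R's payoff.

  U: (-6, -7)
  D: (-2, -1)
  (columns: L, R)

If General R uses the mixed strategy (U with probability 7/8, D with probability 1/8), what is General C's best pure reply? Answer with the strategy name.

If General C plays L, General R's expected payoff is (7/8)·(-6) + (1/8)·(-2) = -11/2.
If General C plays R, General R's expected payoff is (7/8)·(-7) + (1/8)·(-1) = -25/4.
General C minimizes General R's payoff; the smallest is -25/4, so the best response is R.

R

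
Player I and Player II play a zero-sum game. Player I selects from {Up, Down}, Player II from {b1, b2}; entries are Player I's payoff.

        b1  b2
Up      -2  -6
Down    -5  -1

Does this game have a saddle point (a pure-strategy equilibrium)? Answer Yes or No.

Row minima: Up → -6, Down → -5; maximin = -5.
Column maxima: b1 → -2, b2 → -1; minimax = -2.
-5 ≠ -2, so no pure-strategy equilibrium exists.

No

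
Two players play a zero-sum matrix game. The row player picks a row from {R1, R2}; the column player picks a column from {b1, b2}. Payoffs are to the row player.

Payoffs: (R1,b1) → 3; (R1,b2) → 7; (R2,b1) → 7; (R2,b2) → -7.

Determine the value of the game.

Row minima: R1 → 3, R2 → -7; maximin = 3.
Column maxima: b1 → 7, b2 → 7; minimax = 7.
3 ≠ 7, so there is no saddle point; optimal play is mixed.
Let the row player play R1 with probability p. Expected payoff against b1: 3p + 7(1−p) = −4p + 7; against b2: 7p + (-7)(1−p) = 14p − 7.
Setting these equal: −4p + 7 = 14p − 7 ⇒ −18p = -14 ⇒ p = 7/9, and the value is (-4)·(7/9) + 7 = 35/9.
For the column player: with q = P(b1), equating R1's and R2's payoffs gives −4q + 7 = 14q − 7 ⇒ q = 7/9.

35/9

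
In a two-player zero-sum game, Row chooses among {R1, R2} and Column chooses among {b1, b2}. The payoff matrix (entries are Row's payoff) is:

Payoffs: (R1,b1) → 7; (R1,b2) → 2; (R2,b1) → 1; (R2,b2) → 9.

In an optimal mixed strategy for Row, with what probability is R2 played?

5/13

Row minima: R1 → 2, R2 → 1; maximin = 2.
Column maxima: b1 → 7, b2 → 9; minimax = 7.
2 ≠ 7, so there is no saddle point; optimal play is mixed.
Let Row play R1 with probability p. Expected payoff against b1: 7p + 1(1−p) = 6p + 1; against b2: 2p + 9(1−p) = −7p + 9.
Setting these equal: 6p + 1 = −7p + 9 ⇒ 13p = 8 ⇒ p = 8/13, and the value is (6)·(8/13) + 1 = 61/13.
For Column: with q = P(b1), equating R1's and R2's payoffs gives 5q + 2 = −8q + 9 ⇒ q = 7/13.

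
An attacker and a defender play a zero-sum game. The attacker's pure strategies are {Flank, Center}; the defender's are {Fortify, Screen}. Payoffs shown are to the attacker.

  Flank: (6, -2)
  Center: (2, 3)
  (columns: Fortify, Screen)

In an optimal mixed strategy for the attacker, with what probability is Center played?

Row minima: Flank → -2, Center → 2; maximin = 2.
Column maxima: Fortify → 6, Screen → 3; minimax = 3.
2 ≠ 3, so there is no saddle point; optimal play is mixed.
Let the attacker play Flank with probability p. Expected payoff against Fortify: 6p + 2(1−p) = 4p + 2; against Screen: (-2)p + 3(1−p) = −5p + 3.
Setting these equal: 4p + 2 = −5p + 3 ⇒ 9p = 1 ⇒ p = 1/9, and the value is (4)·(1/9) + 2 = 22/9.
For the defender: with q = P(Fortify), equating Flank's and Center's payoffs gives 8q − 2 = −q + 3 ⇒ q = 5/9.

8/9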